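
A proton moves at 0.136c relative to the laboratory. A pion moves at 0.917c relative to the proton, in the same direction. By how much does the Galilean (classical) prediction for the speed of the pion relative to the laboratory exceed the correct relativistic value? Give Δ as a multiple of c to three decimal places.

Galilean: u_cl = 0.917 + 0.136 = 1.0530.
Relativistic: u_rel = (0.917 + 0.136) / (1 + 0.917·0.136) = 1.0530/1.1247 = 0.9362.
Δ = 1.0530 − 0.9362 = 0.1168.
(The classical prediction exceeds c; the relativistic result does not.)

Δ = 0.117c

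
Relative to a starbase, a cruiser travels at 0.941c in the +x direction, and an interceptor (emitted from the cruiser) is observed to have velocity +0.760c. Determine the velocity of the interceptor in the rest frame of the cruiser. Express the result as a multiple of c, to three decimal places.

-0.635c

Invert the composition law: u' = (u − v)/(1 − uv/c²).
u' = (0.760 − 0.941) / (1 − (0.760)(0.941)) = -0.1810/0.2848 = -0.6354.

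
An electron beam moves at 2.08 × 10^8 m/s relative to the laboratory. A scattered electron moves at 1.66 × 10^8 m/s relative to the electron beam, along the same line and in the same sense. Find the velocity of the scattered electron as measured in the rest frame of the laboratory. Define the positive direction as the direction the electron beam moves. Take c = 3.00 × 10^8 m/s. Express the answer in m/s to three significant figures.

2.70 × 10^8 m/s

In units of c (dividing by 3.00 × 10^8 m/s): v = 0.693, u' = 0.553.
u = (u' + v)/(1 + u'v/c²):
u = (0.553 + 0.693) / (1 + 0.553·0.693) = 1.2467/1.3836 = 0.9010
Converting back: u = 0.9010 × 3.00 × 10^8 m/s.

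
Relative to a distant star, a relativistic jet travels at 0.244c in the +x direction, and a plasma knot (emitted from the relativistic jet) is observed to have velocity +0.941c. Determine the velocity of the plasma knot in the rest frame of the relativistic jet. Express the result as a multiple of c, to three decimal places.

+0.905c

Invert the composition law: u' = (u − v)/(1 − uv/c²).
u' = (0.941 − 0.244) / (1 − (0.941)(0.244)) = 0.6970/0.7704 = 0.9047.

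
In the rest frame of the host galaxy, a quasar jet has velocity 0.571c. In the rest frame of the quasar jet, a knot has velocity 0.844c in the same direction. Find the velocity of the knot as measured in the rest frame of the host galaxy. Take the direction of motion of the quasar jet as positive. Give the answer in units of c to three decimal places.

With v = 0.571 and u' = 0.844 (in units of c),
u = (u' + v)/(1 + u'v/c²):
u = (0.844 + 0.571) / (1 + 0.844·0.571) = 1.4150/1.4819 = 0.9548

0.955c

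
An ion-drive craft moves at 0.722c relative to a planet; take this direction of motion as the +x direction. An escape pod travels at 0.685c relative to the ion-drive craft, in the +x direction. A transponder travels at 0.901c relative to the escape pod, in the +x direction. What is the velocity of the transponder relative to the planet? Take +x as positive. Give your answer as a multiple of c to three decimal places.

0.997c

Apply u = (u' + v)/(1 + u'v/c²) successively, working outward toward the planet.
Start: velocity of the ion-drive craft relative to the planet = 0.7220c.
Compose with the escape pod (u' = 0.685 in the ion-drive craft frame): u_1 = (0.685 + 0.722) / (1 + 0.685·0.722) = 1.4070/1.4946 = 0.9414.
Compose with the transponder (u' = 0.901 in the escape pod frame): u_2 = (0.901 + 0.941) / (1 + 0.901·0.941) = 1.8424/1.8482 = 0.9969.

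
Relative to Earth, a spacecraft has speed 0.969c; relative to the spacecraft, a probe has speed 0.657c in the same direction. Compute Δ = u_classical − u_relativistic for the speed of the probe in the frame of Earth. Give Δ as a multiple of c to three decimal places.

Galilean: u_cl = 0.657 + 0.969 = 1.6260.
Relativistic: u_rel = (0.657 + 0.969) / (1 + 0.657·0.969) = 1.6260/1.6366 = 0.9935.
Δ = 1.6260 − 0.9935 = 0.6325.
(The classical prediction exceeds c; the relativistic result does not.)

Δ = 0.632c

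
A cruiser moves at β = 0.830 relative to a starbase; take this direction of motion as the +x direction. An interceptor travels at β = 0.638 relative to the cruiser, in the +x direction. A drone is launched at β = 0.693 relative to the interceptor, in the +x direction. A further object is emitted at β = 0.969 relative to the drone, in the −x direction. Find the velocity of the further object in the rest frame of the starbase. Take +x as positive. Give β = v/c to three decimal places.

β = +0.618

Apply u = (u' + v)/(1 + u'v/c²) successively, working outward toward the starbase.
Start: velocity of the cruiser relative to the starbase = 0.8300c.
Compose with the interceptor (u' = 0.638 in the cruiser frame): u_1 = (0.638 + 0.830) / (1 + 0.638·0.830) = 1.4680/1.5295 = 0.9598.
Compose with the drone (u' = 0.693 in the interceptor frame): u_2 = (0.693 + 0.960) / (1 + 0.693·0.960) = 1.6528/1.6651 = 0.9926.
Compose with the further object (u' = -0.969 in the drone frame): u_3 = (-0.969 + 0.993) / (1 + (-0.969)·0.993) = 0.0236/0.0382 = 0.6175.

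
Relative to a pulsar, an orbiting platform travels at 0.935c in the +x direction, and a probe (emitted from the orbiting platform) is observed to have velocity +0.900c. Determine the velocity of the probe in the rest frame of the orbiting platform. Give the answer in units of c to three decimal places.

-0.221c

Invert the composition law: u' = (u − v)/(1 − uv/c²).
u' = (0.900 − 0.935) / (1 − (0.900)(0.935)) = -0.0350/0.1585 = -0.2208.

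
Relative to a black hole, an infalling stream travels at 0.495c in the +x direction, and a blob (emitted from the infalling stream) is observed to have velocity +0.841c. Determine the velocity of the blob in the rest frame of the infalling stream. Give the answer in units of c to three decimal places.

Invert the composition law: u' = (u − v)/(1 − uv/c²).
u' = (0.841 − 0.495) / (1 − (0.841)(0.495)) = 0.3460/0.5837 = 0.5928.

+0.593c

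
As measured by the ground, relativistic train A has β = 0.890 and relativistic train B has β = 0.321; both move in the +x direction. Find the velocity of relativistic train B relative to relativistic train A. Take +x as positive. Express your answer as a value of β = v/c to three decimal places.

β = -0.797

β_A = 0.890, β_B = 0.321.
Transform to A's frame with the inverse velocity-addition law: u' = (u − v)/(1 − uv/c²), taking u = β_B and v = β_A.
u' = (0.321 − 0.890) / (1 − (0.890)(0.321)) = -0.5690/0.7143 = -0.7966.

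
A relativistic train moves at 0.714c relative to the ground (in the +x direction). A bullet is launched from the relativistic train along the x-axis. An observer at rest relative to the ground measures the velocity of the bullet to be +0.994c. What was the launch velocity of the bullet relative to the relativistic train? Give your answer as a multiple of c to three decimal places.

+0.965c

Invert the composition law: u' = (u − v)/(1 − uv/c²).
u' = (0.994 − 0.714) / (1 − (0.994)(0.714)) = 0.2800/0.2903 = 0.9646.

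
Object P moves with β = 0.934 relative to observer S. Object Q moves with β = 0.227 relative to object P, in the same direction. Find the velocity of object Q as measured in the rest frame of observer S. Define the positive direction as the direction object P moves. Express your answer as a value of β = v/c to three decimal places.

With v = 0.934 and u' = 0.227 (in units of c),
u = (u' + v)/(1 + u'v/c²):
u = (0.227 + 0.934) / (1 + 0.227·0.934) = 1.1610/1.2120 = 0.9579

β = 0.958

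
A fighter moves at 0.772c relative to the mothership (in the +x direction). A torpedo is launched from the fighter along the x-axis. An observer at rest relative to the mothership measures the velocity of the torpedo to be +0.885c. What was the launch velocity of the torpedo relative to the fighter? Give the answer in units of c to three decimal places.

Invert the composition law: u' = (u − v)/(1 − uv/c²).
u' = (0.885 − 0.772) / (1 − (0.885)(0.772)) = 0.1130/0.3168 = 0.3567.

+0.357c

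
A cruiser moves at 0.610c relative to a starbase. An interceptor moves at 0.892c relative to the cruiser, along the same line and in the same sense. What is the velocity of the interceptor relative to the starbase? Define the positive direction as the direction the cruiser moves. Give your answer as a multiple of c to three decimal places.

0.973c

With v = 0.610 and u' = 0.892 (in units of c),
u = (u' + v)/(1 + u'v/c²):
u = (0.892 + 0.610) / (1 + 0.892·0.610) = 1.5020/1.5441 = 0.9727
(Galilean addition would give +1.502c, exceeding c.)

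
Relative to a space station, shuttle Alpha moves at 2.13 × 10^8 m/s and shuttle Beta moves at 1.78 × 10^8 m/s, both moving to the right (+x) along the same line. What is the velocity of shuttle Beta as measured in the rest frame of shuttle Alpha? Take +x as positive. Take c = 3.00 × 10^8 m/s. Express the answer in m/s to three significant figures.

β_A = 0.710, β_B = 0.593 (dividing each by c = 3.00 × 10^8 m/s).
Transform to A's frame with the inverse velocity-addition law: u' = (u − v)/(1 − uv/c²), taking u = β_B and v = β_A.
u' = (0.593 − 0.710) / (1 − (0.710)(0.593)) = -0.1167/0.5787 = -0.2016.
u' = -0.2016 × 3.00 × 10^8 m/s.

-6.05 × 10^7 m/s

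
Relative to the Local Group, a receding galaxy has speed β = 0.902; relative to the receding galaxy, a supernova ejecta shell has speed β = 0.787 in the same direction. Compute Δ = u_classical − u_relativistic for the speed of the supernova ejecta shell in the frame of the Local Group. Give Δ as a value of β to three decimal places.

Δ = 0.701

Galilean: u_cl = 0.787 + 0.902 = 1.6890.
Relativistic: u_rel = (0.787 + 0.902) / (1 + 0.787·0.902) = 1.6890/1.7099 = 0.9878.
Δ = 1.6890 − 0.9878 = 0.7012.
(The classical prediction exceeds c; the relativistic result does not.)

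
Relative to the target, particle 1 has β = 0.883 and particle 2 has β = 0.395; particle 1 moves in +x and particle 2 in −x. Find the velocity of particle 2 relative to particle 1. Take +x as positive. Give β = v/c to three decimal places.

β_A = 0.883, β_B = -0.395.
Transform to A's frame with the inverse velocity-addition law: u' = (u − v)/(1 − uv/c²), taking u = β_B and v = β_A.
u' = (-0.395 − 0.883) / (1 − (0.883)(-0.395)) = -1.2780/1.3488 = -0.9475.

β = -0.948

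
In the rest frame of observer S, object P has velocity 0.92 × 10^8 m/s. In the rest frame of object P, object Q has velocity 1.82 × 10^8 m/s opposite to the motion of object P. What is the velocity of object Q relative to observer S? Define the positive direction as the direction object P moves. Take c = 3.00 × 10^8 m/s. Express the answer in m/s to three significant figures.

-1.11 × 10^8 m/s

In units of c (dividing by 3.00 × 10^8 m/s): v = 0.307, u' = -0.607.
u = (u' + v)/(1 + u'v/c²):
u = (-0.607 + 0.307) / (1 + (-0.607)·0.307) = -0.3000/0.8140 = -0.3686
(Galilean addition would give -0.300c.)
Converting back: u = -0.3686 × 3.00 × 10^8 m/s.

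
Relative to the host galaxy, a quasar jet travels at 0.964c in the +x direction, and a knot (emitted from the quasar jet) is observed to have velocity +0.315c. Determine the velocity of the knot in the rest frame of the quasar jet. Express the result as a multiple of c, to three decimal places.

-0.932c

Invert the composition law: u' = (u − v)/(1 − uv/c²).
u' = (0.315 − 0.964) / (1 − (0.315)(0.964)) = -0.6490/0.6963 = -0.9320.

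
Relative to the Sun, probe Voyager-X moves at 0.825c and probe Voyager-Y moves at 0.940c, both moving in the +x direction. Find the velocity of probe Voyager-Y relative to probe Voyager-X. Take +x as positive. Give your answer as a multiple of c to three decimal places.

β_A = 0.825, β_B = 0.940.
Transform to A's frame with the inverse velocity-addition law: u' = (u − v)/(1 − uv/c²), taking u = β_B and v = β_A.
u' = (0.940 − 0.825) / (1 − (0.825)(0.940)) = 0.1150/0.2245 = 0.5122.

+0.512c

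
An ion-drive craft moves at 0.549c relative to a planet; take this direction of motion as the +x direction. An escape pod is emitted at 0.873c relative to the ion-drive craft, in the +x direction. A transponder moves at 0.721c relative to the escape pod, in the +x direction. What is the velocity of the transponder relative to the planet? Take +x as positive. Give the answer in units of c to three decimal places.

0.994c

Apply u = (u' + v)/(1 + u'v/c²) successively, working outward toward the planet.
Start: velocity of the ion-drive craft relative to the planet = 0.5490c.
Compose with the escape pod (u' = 0.873 in the ion-drive craft frame): u_1 = (0.873 + 0.549) / (1 + 0.873·0.549) = 1.4220/1.4793 = 0.9613.
Compose with the transponder (u' = 0.721 in the escape pod frame): u_2 = (0.721 + 0.961) / (1 + 0.721·0.961) = 1.6823/1.6931 = 0.9936.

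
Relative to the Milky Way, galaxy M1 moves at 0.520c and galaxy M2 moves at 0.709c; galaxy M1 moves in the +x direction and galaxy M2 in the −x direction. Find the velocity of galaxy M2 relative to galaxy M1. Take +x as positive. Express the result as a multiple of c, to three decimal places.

β_A = 0.520, β_B = -0.709.
Transform to A's frame with the inverse velocity-addition law: u' = (u − v)/(1 − uv/c²), taking u = β_B and v = β_A.
u' = (-0.709 − 0.520) / (1 − (0.520)(-0.709)) = -1.2290/1.3687 = -0.8979.

-0.898c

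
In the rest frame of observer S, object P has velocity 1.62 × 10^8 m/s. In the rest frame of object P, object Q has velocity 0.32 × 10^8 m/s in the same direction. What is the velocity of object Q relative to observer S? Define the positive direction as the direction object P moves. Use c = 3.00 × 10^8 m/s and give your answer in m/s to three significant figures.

1.83 × 10^8 m/s

In units of c (dividing by 3.00 × 10^8 m/s): v = 0.540, u' = 0.107.
u = (u' + v)/(1 + u'v/c²):
u = (0.107 + 0.540) / (1 + 0.107·0.540) = 0.6467/1.0576 = 0.6114
(Galilean addition would give +0.647c.)
Converting back: u = 0.6114 × 3.00 × 10^8 m/s.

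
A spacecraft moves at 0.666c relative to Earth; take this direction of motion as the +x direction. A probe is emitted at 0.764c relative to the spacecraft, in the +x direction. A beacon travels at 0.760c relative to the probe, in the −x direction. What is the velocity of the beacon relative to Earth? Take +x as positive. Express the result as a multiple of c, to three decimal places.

+0.671c

Apply u = (u' + v)/(1 + u'v/c²) successively, working outward toward Earth.
Start: velocity of the spacecraft relative to Earth = 0.6660c.
Compose with the probe (u' = 0.764 in the spacecraft frame): u_1 = (0.764 + 0.666) / (1 + 0.764·0.666) = 1.4300/1.5088 = 0.9478.
Compose with the beacon (u' = -0.760 in the probe frame): u_2 = (-0.760 + 0.948) / (1 + (-0.760)·0.948) = 0.1878/0.2797 = 0.6713.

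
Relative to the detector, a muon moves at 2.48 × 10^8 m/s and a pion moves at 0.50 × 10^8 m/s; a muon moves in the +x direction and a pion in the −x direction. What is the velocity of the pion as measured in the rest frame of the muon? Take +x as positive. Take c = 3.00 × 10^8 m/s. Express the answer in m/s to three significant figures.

β_A = 0.827, β_B = -0.167 (dividing each by c = 3.00 × 10^8 m/s).
Transform to A's frame with the inverse velocity-addition law: u' = (u − v)/(1 − uv/c²), taking u = β_B and v = β_A.
u' = (-0.167 − 0.827) / (1 − (0.827)(-0.167)) = -0.9933/1.1378 = -0.8730.
u' = -0.8730 × 3.00 × 10^8 m/s.

-2.62 × 10^8 m/s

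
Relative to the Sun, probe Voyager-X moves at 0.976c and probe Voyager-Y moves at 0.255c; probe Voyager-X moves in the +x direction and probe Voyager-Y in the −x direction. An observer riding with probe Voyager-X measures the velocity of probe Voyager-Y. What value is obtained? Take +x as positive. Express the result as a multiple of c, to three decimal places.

-0.986c

β_A = 0.976, β_B = -0.255.
Transform to A's frame with the inverse velocity-addition law: u' = (u − v)/(1 − uv/c²), taking u = β_B and v = β_A.
u' = (-0.255 − 0.976) / (1 − (0.976)(-0.255)) = -1.2310/1.2489 = -0.9857.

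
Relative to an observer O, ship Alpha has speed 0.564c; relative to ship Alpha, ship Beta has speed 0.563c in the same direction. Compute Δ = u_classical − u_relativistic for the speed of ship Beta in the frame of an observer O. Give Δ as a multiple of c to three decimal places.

Δ = 0.272c

Galilean: u_cl = 0.563 + 0.564 = 1.1270.
Relativistic: u_rel = (0.563 + 0.564) / (1 + 0.563·0.564) = 1.1270/1.3175 = 0.8554.
Δ = 1.1270 − 0.8554 = 0.2716.
(The classical prediction exceeds c; the relativistic result does not.)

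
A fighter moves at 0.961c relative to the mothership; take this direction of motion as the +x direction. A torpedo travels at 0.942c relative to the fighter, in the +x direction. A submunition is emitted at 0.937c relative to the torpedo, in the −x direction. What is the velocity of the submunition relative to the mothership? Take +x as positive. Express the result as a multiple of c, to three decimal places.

Apply u = (u' + v)/(1 + u'v/c²) successively, working outward toward the mothership.
Start: velocity of the fighter relative to the mothership = 0.9610c.
Compose with the torpedo (u' = 0.942 in the fighter frame): u_1 = (0.942 + 0.961) / (1 + 0.942·0.961) = 1.9030/1.9053 = 0.9988.
Compose with the submunition (u' = -0.937 in the torpedo frame): u_2 = (-0.937 + 0.999) / (1 + (-0.937)·0.999) = 0.0618/0.0641 = 0.9641.

+0.964c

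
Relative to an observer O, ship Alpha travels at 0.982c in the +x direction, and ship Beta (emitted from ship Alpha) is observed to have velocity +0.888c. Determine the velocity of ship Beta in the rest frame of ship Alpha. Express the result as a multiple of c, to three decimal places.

-0.734c

Invert the composition law: u' = (u − v)/(1 − uv/c²).
u' = (0.888 − 0.982) / (1 − (0.888)(0.982)) = -0.0940/0.1280 = -0.7345.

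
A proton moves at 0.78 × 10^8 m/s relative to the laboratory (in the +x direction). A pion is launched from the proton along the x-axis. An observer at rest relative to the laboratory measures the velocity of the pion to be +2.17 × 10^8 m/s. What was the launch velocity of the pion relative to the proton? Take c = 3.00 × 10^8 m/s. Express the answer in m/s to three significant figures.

+1.71 × 10^8 m/s

v = 0.260c, u = 0.723c.
Invert the composition law: u' = (u − v)/(1 − uv/c²).
u' = (0.723 − 0.260) / (1 − (0.723)(0.260)) = 0.4633/0.8119 = 0.5707.
u' = 0.5707 × 3.00 × 10^8 m/s.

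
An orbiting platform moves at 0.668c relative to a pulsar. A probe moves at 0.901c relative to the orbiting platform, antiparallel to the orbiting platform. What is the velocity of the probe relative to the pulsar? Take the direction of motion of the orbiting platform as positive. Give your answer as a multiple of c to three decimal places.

With v = 0.668 and u' = -0.901 (in units of c),
u = (u' + v)/(1 + u'v/c²):
u = (-0.901 + 0.668) / (1 + (-0.901)·0.668) = -0.2330/0.3981 = -0.5852

-0.585c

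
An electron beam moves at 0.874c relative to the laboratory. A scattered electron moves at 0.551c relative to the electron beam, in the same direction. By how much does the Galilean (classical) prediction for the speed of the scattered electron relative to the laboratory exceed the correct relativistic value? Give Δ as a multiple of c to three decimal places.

Δ = 0.463c

Galilean: u_cl = 0.551 + 0.874 = 1.4250.
Relativistic: u_rel = (0.551 + 0.874) / (1 + 0.551·0.874) = 1.4250/1.4816 = 0.9618.
Δ = 1.4250 − 0.9618 = 0.4632.
(The classical prediction exceeds c; the relativistic result does not.)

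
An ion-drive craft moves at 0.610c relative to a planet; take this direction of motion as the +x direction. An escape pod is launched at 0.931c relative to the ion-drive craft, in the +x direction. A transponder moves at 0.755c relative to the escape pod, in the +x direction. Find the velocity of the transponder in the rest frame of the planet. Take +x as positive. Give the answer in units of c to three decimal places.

0.998c

Apply u = (u' + v)/(1 + u'v/c²) successively, working outward toward the planet.
Start: velocity of the ion-drive craft relative to the planet = 0.6100c.
Compose with the escape pod (u' = 0.931 in the ion-drive craft frame): u_1 = (0.931 + 0.610) / (1 + 0.931·0.610) = 1.5410/1.5679 = 0.9828.
Compose with the transponder (u' = 0.755 in the escape pod frame): u_2 = (0.755 + 0.983) / (1 + 0.755·0.983) = 1.7378/1.7420 = 0.9976.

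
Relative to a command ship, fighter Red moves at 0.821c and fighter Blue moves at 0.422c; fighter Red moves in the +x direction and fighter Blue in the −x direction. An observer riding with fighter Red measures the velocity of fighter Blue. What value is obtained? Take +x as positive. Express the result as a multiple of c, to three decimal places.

-0.923c

β_A = 0.821, β_B = -0.422.
Transform to A's frame with the inverse velocity-addition law: u' = (u − v)/(1 − uv/c²), taking u = β_B and v = β_A.
u' = (-0.422 − 0.821) / (1 − (0.821)(-0.422)) = -1.2430/1.3465 = -0.9232.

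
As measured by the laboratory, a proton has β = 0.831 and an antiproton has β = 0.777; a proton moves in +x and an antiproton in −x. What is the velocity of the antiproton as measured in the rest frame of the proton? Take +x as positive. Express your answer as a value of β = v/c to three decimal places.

β_A = 0.831, β_B = -0.777.
Transform to A's frame with the inverse velocity-addition law: u' = (u − v)/(1 − uv/c²), taking u = β_B and v = β_A.
u' = (-0.777 − 0.831) / (1 − (0.831)(-0.777)) = -1.6080/1.6457 = -0.9771.

β = -0.977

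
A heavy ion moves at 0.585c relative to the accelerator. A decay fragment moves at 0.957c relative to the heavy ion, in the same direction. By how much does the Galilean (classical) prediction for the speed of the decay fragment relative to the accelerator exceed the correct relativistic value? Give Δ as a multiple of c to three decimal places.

Galilean: u_cl = 0.957 + 0.585 = 1.5420.
Relativistic: u_rel = (0.957 + 0.585) / (1 + 0.957·0.585) = 1.5420/1.5598 = 0.9886.
Δ = 1.5420 − 0.9886 = 0.5534.
(The classical prediction exceeds c; the relativistic result does not.)

Δ = 0.553c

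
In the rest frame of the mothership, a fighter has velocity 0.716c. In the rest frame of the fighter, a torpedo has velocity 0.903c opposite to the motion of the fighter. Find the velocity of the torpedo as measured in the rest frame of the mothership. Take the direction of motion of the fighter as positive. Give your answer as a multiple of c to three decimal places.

-0.529c

With v = 0.716 and u' = -0.903 (in units of c),
u = (u' + v)/(1 + u'v/c²):
u = (-0.903 + 0.716) / (1 + (-0.903)·0.716) = -0.1870/0.3535 = -0.5291
(Galilean addition would give -0.187c.)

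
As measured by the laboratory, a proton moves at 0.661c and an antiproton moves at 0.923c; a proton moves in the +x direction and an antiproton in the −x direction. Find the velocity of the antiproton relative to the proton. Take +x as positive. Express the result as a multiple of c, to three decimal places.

-0.984c

β_A = 0.661, β_B = -0.923.
Transform to A's frame with the inverse velocity-addition law: u' = (u − v)/(1 − uv/c²), taking u = β_B and v = β_A.
u' = (-0.923 − 0.661) / (1 − (0.661)(-0.923)) = -1.5840/1.6101 = -0.9838.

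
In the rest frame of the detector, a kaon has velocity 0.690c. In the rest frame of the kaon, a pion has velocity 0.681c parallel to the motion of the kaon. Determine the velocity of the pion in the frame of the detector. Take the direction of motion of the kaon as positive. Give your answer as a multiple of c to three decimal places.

With v = 0.690 and u' = 0.681 (in units of c),
u = (u' + v)/(1 + u'v/c²):
u = (0.681 + 0.690) / (1 + 0.681·0.690) = 1.3710/1.4699 = 0.9327
(Galilean addition would give +1.371c, exceeding c.)

0.933c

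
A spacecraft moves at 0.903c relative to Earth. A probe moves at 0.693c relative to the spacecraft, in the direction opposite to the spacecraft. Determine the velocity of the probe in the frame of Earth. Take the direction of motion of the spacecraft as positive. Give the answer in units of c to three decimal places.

+0.561c

With v = 0.903 and u' = -0.693 (in units of c),
u = (u' + v)/(1 + u'v/c²):
u = (-0.693 + 0.903) / (1 + (-0.693)·0.903) = 0.2100/0.3742 = 0.5612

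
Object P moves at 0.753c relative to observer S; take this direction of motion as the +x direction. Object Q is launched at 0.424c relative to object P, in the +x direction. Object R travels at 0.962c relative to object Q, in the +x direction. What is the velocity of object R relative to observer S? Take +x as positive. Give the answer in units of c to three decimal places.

0.998c

Apply u = (u' + v)/(1 + u'v/c²) successively, working outward toward observer S.
Start: velocity of object P relative to observer S = 0.7530c.
Compose with object Q (u' = 0.424 in object P frame): u_1 = (0.424 + 0.753) / (1 + 0.424·0.753) = 1.1770/1.3193 = 0.8922.
Compose with object R (u' = 0.962 in object Q frame): u_2 = (0.962 + 0.892) / (1 + 0.962·0.892) = 1.8542/1.8583 = 0.9978.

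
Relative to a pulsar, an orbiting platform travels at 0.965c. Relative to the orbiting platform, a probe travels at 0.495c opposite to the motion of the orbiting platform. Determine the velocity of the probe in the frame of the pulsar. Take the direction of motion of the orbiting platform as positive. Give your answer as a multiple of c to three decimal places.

+0.900c

With v = 0.965 and u' = -0.495 (in units of c),
u = (u' + v)/(1 + u'v/c²):
u = (-0.495 + 0.965) / (1 + (-0.495)·0.965) = 0.4700/0.5223 = 0.8998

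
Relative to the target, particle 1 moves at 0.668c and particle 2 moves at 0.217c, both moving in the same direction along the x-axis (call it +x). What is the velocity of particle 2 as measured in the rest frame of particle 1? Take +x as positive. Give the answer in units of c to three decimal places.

β_A = 0.668, β_B = 0.217.
Transform to A's frame with the inverse velocity-addition law: u' = (u − v)/(1 − uv/c²), taking u = β_B and v = β_A.
u' = (0.217 − 0.668) / (1 − (0.668)(0.217)) = -0.4510/0.8550 = -0.5275.

-0.527c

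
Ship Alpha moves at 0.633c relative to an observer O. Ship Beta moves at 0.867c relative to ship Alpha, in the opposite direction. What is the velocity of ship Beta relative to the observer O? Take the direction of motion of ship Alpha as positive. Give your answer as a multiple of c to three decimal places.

-0.519c

With v = 0.633 and u' = -0.867 (in units of c),
u = (u' + v)/(1 + u'v/c²):
u = (-0.867 + 0.633) / (1 + (-0.867)·0.633) = -0.2340/0.4512 = -0.5186
(Galilean addition would give -0.234c.)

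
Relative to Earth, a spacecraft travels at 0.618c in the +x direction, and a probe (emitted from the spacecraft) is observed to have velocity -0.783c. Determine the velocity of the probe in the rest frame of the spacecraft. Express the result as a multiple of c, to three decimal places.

Invert the composition law: u' = (u − v)/(1 − uv/c²).
u' = (-0.783 − 0.618) / (1 − (-0.783)(0.618)) = -1.4010/1.4839 = -0.9441.

-0.944c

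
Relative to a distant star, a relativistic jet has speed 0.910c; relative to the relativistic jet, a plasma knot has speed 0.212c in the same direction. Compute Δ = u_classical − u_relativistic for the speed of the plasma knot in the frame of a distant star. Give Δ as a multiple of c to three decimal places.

Galilean: u_cl = 0.212 + 0.910 = 1.1220.
Relativistic: u_rel = (0.212 + 0.910) / (1 + 0.212·0.910) = 1.1220/1.1929 = 0.9405.
Δ = 1.1220 − 0.9405 = 0.1815.
(The classical prediction exceeds c; the relativistic result does not.)

Δ = 0.181c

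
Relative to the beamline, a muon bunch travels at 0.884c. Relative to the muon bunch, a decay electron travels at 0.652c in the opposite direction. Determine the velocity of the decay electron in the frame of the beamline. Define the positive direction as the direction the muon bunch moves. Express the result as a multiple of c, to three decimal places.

+0.548c

With v = 0.884 and u' = -0.652 (in units of c),
u = (u' + v)/(1 + u'v/c²):
u = (-0.652 + 0.884) / (1 + (-0.652)·0.884) = 0.2320/0.4236 = 0.5476
(Galilean addition would give +0.232c.)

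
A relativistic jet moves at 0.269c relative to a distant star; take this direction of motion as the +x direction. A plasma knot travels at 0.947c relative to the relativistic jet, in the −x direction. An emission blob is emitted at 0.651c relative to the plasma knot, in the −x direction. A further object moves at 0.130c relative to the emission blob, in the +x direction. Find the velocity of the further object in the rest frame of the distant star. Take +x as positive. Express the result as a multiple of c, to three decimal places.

Apply u = (u' + v)/(1 + u'v/c²) successively, working outward toward the distant star.
Start: velocity of the relativistic jet relative to the distant star = 0.2690c.
Compose with the plasma knot (u' = -0.947 in the relativistic jet frame): u_1 = (-0.947 + 0.269) / (1 + (-0.947)·0.269) = -0.6780/0.7453 = -0.9098.
Compose with the emission blob (u' = -0.651 in the plasma knot frame): u_2 = (-0.651 + (-0.910)) / (1 + (-0.651)·(-0.910)) = -1.5608/1.5922 = -0.9802.
Compose with the further object (u' = 0.130 in the emission blob frame): u_3 = (0.130 + (-0.980)) / (1 + 0.130·(-0.980)) = -0.8502/0.8726 = -0.9744.

-0.974c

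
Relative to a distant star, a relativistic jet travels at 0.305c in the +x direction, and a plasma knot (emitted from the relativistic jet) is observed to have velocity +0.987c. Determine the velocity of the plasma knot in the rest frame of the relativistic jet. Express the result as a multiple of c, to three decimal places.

+0.976c

Invert the composition law: u' = (u − v)/(1 − uv/c²).
u' = (0.987 − 0.305) / (1 − (0.987)(0.305)) = 0.6820/0.6990 = 0.9757.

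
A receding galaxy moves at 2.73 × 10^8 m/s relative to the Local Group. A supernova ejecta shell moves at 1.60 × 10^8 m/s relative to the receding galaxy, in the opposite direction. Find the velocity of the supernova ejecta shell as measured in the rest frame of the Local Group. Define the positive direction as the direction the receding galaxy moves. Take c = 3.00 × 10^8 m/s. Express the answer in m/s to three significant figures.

In units of c (dividing by 3.00 × 10^8 m/s): v = 0.910, u' = -0.533.
u = (u' + v)/(1 + u'v/c²):
u = (-0.533 + 0.910) / (1 + (-0.533)·0.910) = 0.3767/0.5147 = 0.7319
Converting back: u = 0.7319 × 3.00 × 10^8 m/s.

+2.20 × 10^8 m/s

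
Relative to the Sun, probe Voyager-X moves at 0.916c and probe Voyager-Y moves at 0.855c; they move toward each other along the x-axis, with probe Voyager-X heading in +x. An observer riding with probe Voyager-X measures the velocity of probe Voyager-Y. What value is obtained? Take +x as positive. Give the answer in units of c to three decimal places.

-0.993c

β_A = 0.916, β_B = -0.855.
Transform to A's frame with the inverse velocity-addition law: u' = (u − v)/(1 − uv/c²), taking u = β_B and v = β_A.
u' = (-0.855 − 0.916) / (1 − (0.916)(-0.855)) = -1.7710/1.7832 = -0.9932.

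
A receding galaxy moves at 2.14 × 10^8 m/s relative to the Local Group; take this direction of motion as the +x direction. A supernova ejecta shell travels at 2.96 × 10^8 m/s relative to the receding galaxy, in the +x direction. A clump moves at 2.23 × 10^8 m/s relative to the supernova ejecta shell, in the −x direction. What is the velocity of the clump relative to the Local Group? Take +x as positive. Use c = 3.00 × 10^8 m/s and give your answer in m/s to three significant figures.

+2.95 × 10^8 m/s

Apply u = (u' + v)/(1 + u'v/c²) successively, working outward toward the Local Group.
(Dividing each given speed by c = 3.00 × 10^8 m/s to work in units of c.)
Start: velocity of the receding galaxy relative to the Local Group = 0.7133c.
Compose with the supernova ejecta shell (u' = 0.987 in the receding galaxy frame): u_1 = (0.987 + 0.713) / (1 + 0.987·0.713) = 1.7000/1.7038 = 0.9978.
Compose with the clump (u' = -0.743 in the supernova ejecta shell frame): u_2 = (-0.743 + 0.998) / (1 + (-0.743)·0.998) = 0.2544/0.2583 = 0.9849.
So u = 0.9849 × 3.00 × 10^8 m/s.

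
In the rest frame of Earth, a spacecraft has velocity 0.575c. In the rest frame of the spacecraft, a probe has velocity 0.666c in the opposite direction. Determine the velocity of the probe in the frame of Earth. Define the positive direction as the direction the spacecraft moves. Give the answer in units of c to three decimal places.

With v = 0.575 and u' = -0.666 (in units of c),
u = (u' + v)/(1 + u'v/c²):
u = (-0.666 + 0.575) / (1 + (-0.666)·0.575) = -0.0910/0.6170 = -0.1475

-0.147c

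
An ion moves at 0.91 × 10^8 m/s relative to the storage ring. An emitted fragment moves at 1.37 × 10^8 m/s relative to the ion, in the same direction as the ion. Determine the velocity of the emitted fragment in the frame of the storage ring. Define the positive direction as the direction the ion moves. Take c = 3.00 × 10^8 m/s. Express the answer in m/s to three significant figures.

In units of c (dividing by 3.00 × 10^8 m/s): v = 0.303, u' = 0.457.
u = (u' + v)/(1 + u'v/c²):
u = (0.457 + 0.303) / (1 + 0.457·0.303) = 0.7600/1.1385 = 0.6675
Converting back: u = 0.6675 × 3.00 × 10^8 m/s.

2.00 × 10^8 m/s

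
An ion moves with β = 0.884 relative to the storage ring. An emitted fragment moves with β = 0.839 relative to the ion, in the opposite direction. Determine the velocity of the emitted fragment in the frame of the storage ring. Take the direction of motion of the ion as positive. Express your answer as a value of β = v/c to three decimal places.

β = +0.174

With v = 0.884 and u' = -0.839 (in units of c),
u = (u' + v)/(1 + u'v/c²):
u = (-0.839 + 0.884) / (1 + (-0.839)·0.884) = 0.0450/0.2583 = 0.1742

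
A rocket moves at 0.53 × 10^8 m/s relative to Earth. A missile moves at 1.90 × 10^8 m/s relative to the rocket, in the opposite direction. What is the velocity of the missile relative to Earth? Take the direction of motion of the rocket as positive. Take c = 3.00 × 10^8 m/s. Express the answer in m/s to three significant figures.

In units of c (dividing by 3.00 × 10^8 m/s): v = 0.177, u' = -0.633.
u = (u' + v)/(1 + u'v/c²):
u = (-0.633 + 0.177) / (1 + (-0.633)·0.177) = -0.4567/0.8881 = -0.5142
(Galilean addition would give -0.457c.)
Converting back: u = -0.5142 × 3.00 × 10^8 m/s.

-1.54 × 10^8 m/s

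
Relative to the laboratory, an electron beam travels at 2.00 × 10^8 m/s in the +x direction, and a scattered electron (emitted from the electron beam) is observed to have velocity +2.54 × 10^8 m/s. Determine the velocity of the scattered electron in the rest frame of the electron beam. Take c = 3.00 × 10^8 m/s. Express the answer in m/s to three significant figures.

v = 0.667c, u = 0.847c.
Invert the composition law: u' = (u − v)/(1 − uv/c²).
u' = (0.847 − 0.667) / (1 − (0.847)(0.667)) = 0.1800/0.4356 = 0.4133.
u' = 0.4133 × 3.00 × 10^8 m/s.

+1.24 × 10^8 m/s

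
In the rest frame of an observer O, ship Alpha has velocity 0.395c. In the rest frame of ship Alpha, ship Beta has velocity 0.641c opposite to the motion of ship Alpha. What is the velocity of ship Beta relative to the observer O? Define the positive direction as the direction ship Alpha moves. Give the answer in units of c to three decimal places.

With v = 0.395 and u' = -0.641 (in units of c),
u = (u' + v)/(1 + u'v/c²):
u = (-0.641 + 0.395) / (1 + (-0.641)·0.395) = -0.2460/0.7468 = -0.3294
(Galilean addition would give -0.246c.)

-0.329c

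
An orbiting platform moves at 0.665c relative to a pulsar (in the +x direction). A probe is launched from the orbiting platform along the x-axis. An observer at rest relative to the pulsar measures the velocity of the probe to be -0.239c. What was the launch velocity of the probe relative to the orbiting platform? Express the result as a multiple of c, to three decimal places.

-0.780c

Invert the composition law: u' = (u − v)/(1 − uv/c²).
u' = (-0.239 − 0.665) / (1 − (-0.239)(0.665)) = -0.9040/1.1589 = -0.7800.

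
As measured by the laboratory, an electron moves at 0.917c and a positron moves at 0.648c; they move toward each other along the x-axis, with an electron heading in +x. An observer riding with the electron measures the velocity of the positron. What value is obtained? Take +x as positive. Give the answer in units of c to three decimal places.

-0.982c

β_A = 0.917, β_B = -0.648.
Transform to A's frame with the inverse velocity-addition law: u' = (u − v)/(1 − uv/c²), taking u = β_B and v = β_A.
u' = (-0.648 − 0.917) / (1 − (0.917)(-0.648)) = -1.5650/1.5942 = -0.9817.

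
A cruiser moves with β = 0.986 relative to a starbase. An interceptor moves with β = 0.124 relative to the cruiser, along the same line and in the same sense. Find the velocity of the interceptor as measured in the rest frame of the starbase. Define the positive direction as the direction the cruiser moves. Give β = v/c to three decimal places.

β = 0.989

With v = 0.986 and u' = 0.124 (in units of c),
u = (u' + v)/(1 + u'v/c²):
u = (0.124 + 0.986) / (1 + 0.124·0.986) = 1.1100/1.1223 = 0.9891
(Galilean addition would give +1.110c, exceeding c.)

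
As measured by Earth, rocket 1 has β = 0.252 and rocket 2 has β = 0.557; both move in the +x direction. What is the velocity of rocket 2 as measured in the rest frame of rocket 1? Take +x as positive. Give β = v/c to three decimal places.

β_A = 0.252, β_B = 0.557.
Transform to A's frame with the inverse velocity-addition law: u' = (u − v)/(1 − uv/c²), taking u = β_B and v = β_A.
u' = (0.557 − 0.252) / (1 − (0.252)(0.557)) = 0.3050/0.8596 = 0.3548.

β = +0.355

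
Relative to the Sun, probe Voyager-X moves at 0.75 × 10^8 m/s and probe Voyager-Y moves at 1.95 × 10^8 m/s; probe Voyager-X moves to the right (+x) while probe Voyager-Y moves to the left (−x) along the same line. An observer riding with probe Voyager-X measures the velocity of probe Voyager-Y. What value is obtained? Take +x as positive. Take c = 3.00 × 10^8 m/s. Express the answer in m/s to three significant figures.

β_A = 0.250, β_B = -0.650 (dividing each by c = 3.00 × 10^8 m/s).
Transform to A's frame with the inverse velocity-addition law: u' = (u − v)/(1 − uv/c²), taking u = β_B and v = β_A.
u' = (-0.650 − 0.250) / (1 − (0.250)(-0.650)) = -0.9000/1.1625 = -0.7742.
u' = -0.7742 × 3.00 × 10^8 m/s.

-2.32 × 10^8 m/s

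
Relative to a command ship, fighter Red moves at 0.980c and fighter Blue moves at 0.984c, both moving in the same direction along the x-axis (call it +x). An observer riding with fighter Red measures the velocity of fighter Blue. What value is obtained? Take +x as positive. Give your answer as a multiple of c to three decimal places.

+0.112c

β_A = 0.980, β_B = 0.984.
Transform to A's frame with the inverse velocity-addition law: u' = (u − v)/(1 − uv/c²), taking u = β_B and v = β_A.
u' = (0.984 − 0.980) / (1 − (0.980)(0.984)) = 0.0040/0.0357 = 0.1121.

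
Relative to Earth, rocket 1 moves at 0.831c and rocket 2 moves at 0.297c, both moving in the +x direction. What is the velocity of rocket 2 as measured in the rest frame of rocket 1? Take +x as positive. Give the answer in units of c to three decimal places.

β_A = 0.831, β_B = 0.297.
Transform to A's frame with the inverse velocity-addition law: u' = (u − v)/(1 − uv/c²), taking u = β_B and v = β_A.
u' = (0.297 − 0.831) / (1 − (0.831)(0.297)) = -0.5340/0.7532 = -0.7090.

-0.709c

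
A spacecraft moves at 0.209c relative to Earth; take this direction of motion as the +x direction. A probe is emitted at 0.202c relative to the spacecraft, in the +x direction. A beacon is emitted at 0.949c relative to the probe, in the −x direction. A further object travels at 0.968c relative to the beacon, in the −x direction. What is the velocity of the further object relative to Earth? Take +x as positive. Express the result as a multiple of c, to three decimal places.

Apply u = (u' + v)/(1 + u'v/c²) successively, working outward toward Earth.
Start: velocity of the spacecraft relative to Earth = 0.2090c.
Compose with the probe (u' = 0.202 in the spacecraft frame): u_1 = (0.202 + 0.209) / (1 + 0.202·0.209) = 0.4110/1.0422 = 0.3944.
Compose with the beacon (u' = -0.949 in the probe frame): u_2 = (-0.949 + 0.394) / (1 + (-0.949)·0.394) = -0.5546/0.6258 = -0.8864.
Compose with the further object (u' = -0.968 in the beacon frame): u_3 = (-0.968 + (-0.886)) / (1 + (-0.968)·(-0.886)) = -1.8544/1.8580 = -0.9980.

-0.998c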